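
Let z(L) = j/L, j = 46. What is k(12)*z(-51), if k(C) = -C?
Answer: 184/17 ≈ 10.824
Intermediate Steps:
z(L) = 46/L
k(12)*z(-51) = (-1*12)*(46/(-51)) = -552*(-1)/51 = -12*(-46/51) = 184/17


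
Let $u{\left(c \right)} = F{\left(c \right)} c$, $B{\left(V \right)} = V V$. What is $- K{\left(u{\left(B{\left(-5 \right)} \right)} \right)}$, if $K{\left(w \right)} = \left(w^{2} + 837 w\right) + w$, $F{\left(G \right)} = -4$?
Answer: $73800$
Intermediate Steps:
$B{\left(V \right)} = V^{2}$
$u{\left(c \right)} = - 4 c$
$K{\left(w \right)} = w^{2} + 838 w$
$- K{\left(u{\left(B{\left(-5 \right)} \right)} \right)} = - - 4 \left(-5\right)^{2} \left(838 - 4 \left(-5\right)^{2}\right) = - \left(-4\right) 25 \left(838 - 100\right) = - \left(-100\right) \left(838 - 100\right) = - \left(-100\right) 738 = \left(-1\right) \left(-73800\right) = 73800$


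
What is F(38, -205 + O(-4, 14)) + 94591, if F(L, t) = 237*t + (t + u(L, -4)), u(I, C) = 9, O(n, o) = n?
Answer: 44858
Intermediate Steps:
F(L, t) = 9 + 238*t (F(L, t) = 237*t + (t + 9) = 237*t + (9 + t) = 9 + 238*t)
F(38, -205 + O(-4, 14)) + 94591 = (9 + 238*(-205 - 4)) + 94591 = (9 + 238*(-209)) + 94591 = (9 - 49742) + 94591 = -49733 + 94591 = 44858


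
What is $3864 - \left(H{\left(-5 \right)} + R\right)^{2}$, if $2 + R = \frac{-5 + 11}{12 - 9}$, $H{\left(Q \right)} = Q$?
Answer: $3839$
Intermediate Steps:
$R = 0$ ($R = -2 + \frac{-5 + 11}{12 - 9} = -2 + \frac{6}{3} = -2 + 6 \cdot \frac{1}{3} = -2 + 2 = 0$)
$3864 - \left(H{\left(-5 \right)} + R\right)^{2} = 3864 - \left(-5 + 0\right)^{2} = 3864 - \left(-5\right)^{2} = 3864 - 25 = 3839$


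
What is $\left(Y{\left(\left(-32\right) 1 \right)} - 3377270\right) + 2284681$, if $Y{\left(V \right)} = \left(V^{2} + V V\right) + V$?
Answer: $-1090573$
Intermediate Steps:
$Y{\left(V \right)} = V + 2 V^{2}$ ($Y{\left(V \right)} = \left(V^{2} + V^{2}\right) + V = 2 V^{2} + V = V + 2 V^{2}$)
$\left(Y{\left(\left(-32\right) 1 \right)} - 3377270\right) + 2284681 = \left(\left(-32\right) 1 \left(1 + 2 \left(\left(-32\right) 1\right)\right) - 3377270\right) + 2284681 = \left(- 32 \left(1 + 2 \left(-32\right)\right) - 3377270\right) + 2284681 = \left(- 32 \left(1 - 64\right) - 3377270\right) + 2284681 = \left(\left(-32\right) \left(-63\right) - 3377270\right) + 2284681 = \left(2016 - 3377270\right) + 2284681 = -3375254 + 2284681 = -1090573$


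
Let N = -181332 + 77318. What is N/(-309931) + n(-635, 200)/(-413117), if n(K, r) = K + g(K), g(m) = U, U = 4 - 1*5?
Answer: 43167067754/128037764927 ≈ 0.33714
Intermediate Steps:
U = -1 (U = 4 - 5 = -1)
g(m) = -1
N = -104014
n(K, r) = -1 + K (n(K, r) = K - 1 = -1 + K)
N/(-309931) + n(-635, 200)/(-413117) = -104014/(-309931) + (-1 - 635)/(-413117) = -104014*(-1/309931) - 636*(-1/413117) = 104014/309931 + 636/413117 = 43167067754/128037764927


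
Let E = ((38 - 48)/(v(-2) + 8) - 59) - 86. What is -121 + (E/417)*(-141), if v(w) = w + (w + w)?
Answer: -9769/139 ≈ -70.281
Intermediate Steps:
v(w) = 3*w (v(w) = w + 2*w = 3*w)
E = -150 (E = ((38 - 48)/(3*(-2) + 8) - 59) - 86 = (-10/(-6 + 8) - 59) - 86 = (-10/2 - 59) - 86 = (-10*½ - 59) - 86 = (-5 - 59) - 86 = -64 - 86 = -150)
-121 + (E/417)*(-141) = -121 - 150/417*(-141) = -121 - 150*1/417*(-141) = -121 - 50/139*(-141) = -121 + 7050/139 = -9769/139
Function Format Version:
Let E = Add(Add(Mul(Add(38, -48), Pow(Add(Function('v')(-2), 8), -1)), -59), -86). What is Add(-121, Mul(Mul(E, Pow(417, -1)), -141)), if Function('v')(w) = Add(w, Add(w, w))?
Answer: Rational(-9769, 139) ≈ -70.281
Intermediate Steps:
Function('v')(w) = Mul(3, w) (Function('v')(w) = Add(w, Mul(2, w)) = Mul(3, w))
E = -150 (E = Add(Add(Mul(Add(38, -48), Pow(Add(Mul(3, -2), 8), -1)), -59), -86) = Add(Add(Mul(-10, Pow(Add(-6, 8), -1)), -59), -86) = Add(Add(Mul(-10, Pow(2, -1)), -59), -86) = Add(Add(Mul(-10, Rational(1, 2)), -59), -86) = Add(Add(-5, -59), -86) = Add(-64, -86) = -150)
Add(-121, Mul(Mul(E, Pow(417, -1)), -141)) = Add(-121, Mul(Mul(-150, Pow(417, -1)), -141)) = Add(-121, Mul(Mul(-150, Rational(1, 417)), -141)) = Add(-121, Mul(Rational(-50, 139), -141)) = Add(-121, Rational(7050, 139)) = Rational(-9769, 139)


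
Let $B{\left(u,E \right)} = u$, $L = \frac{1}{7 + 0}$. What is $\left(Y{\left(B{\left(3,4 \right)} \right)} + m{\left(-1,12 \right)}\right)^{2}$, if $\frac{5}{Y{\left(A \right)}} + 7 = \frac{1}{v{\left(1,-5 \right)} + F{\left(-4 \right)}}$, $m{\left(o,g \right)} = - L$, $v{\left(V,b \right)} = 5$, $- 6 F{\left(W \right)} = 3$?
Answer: $\frac{141376}{182329} \approx 0.77539$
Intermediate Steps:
$F{\left(W \right)} = - \frac{1}{2}$ ($F{\left(W \right)} = \left(- \frac{1}{6}\right) 3 = - \frac{1}{2}$)
$L = \frac{1}{7} \approx 0.14286$
$m{\left(o,g \right)} = - \frac{1}{7}$ ($m{\left(o,g \right)} = \left(-1\right) \frac{1}{7} = - \frac{1}{7}$)
$Y{\left(A \right)} = - \frac{45}{61}$ ($Y{\left(A \right)} = \frac{5}{-7 + \frac{1}{5 - \frac{1}{2}}} = \frac{5}{-7 + \frac{1}{\frac{9}{2}}} = \frac{5}{-7 + \frac{2}{9}} = \frac{5}{- \frac{61}{9}} = 5 \left(- \frac{9}{61}\right) = - \frac{45}{61}$)
$\left(Y{\left(B{\left(3,4 \right)} \right)} + m{\left(-1,12 \right)}\right)^{2} = \left(- \frac{45}{61} - \frac{1}{7}\right)^{2} = \left(- \frac{376}{427}\right)^{2} = \frac{141376}{182329}$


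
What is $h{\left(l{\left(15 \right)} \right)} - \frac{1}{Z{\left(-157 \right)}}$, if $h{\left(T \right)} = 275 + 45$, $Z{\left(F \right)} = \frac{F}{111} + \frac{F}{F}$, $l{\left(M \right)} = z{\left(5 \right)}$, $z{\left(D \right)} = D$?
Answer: $\frac{14831}{46} \approx 322.41$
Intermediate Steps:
$l{\left(M \right)} = 5$
$Z{\left(F \right)} = 1 + \frac{F}{111}$ ($Z{\left(F \right)} = F \frac{1}{111} + 1 = \frac{F}{111} + 1 = 1 + \frac{F}{111}$)
$h{\left(T \right)} = 320$
$h{\left(l{\left(15 \right)} \right)} - \frac{1}{Z{\left(-157 \right)}} = 320 - \frac{1}{1 + \frac{1}{111} \left(-157\right)} = 320 - \frac{1}{1 - \frac{157}{111}} = 320 - \frac{1}{- \frac{46}{111}} = 320 - - \frac{111}{46} = 320 + \frac{111}{46} = \frac{14831}{46}$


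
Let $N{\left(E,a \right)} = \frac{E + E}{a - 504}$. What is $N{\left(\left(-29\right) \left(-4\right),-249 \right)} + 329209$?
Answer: $\frac{247894145}{753} \approx 3.2921 \cdot 10^{5}$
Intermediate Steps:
$N{\left(E,a \right)} = \frac{2 E}{-504 + a}$
$N{\left(\left(-29\right) \left(-4\right),-249 \right)} + 329209 = \frac{2 \left(\left(-29\right) \left(-4\right)\right)}{-504 - 249} + 329209 = 2 \cdot 116 \frac{1}{-753} + 329209 = 2 \cdot 116 \left(- \frac{1}{753}\right) + 329209 = - \frac{232}{753} + 329209 = \frac{247894145}{753}$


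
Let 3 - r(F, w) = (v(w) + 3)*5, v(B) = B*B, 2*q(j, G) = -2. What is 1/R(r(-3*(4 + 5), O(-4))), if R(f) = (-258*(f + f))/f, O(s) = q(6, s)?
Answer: -1/516 ≈ -0.0019380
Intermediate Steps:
q(j, G) = -1 (q(j, G) = (½)*(-2) = -1)
O(s) = -1
v(B) = B²
r(F, w) = -12 - 5*w² (r(F, w) = 3 - (w² + 3)*5 = 3 - (3 + w²)*5 = 3 - (15 + 5*w²) = 3 + (-15 - 5*w²) = -12 - 5*w²)
R(f) = -516 (R(f) = (-516*f)/f = -516)
1/R(r(-3*(4 + 5), O(-4))) = 1/(-516) = -1/516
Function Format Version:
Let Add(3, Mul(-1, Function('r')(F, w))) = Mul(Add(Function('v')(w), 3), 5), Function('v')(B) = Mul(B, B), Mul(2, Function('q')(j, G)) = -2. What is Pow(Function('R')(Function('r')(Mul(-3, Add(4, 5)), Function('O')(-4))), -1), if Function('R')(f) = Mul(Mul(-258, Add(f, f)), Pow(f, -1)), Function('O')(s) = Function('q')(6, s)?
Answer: Rational(-1, 516) ≈ -0.0019380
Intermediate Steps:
Function('q')(j, G) = -1 (Function('q')(j, G) = Mul(Rational(1, 2), -2) = -1)
Function('O')(s) = -1
Function('v')(B) = Pow(B, 2)
Function('r')(F, w) = Add(-12, Mul(-5, Pow(w, 2))) (Function('r')(F, w) = Add(3, Mul(-1, Mul(Add(Pow(w, 2), 3), 5))) = Add(3, Mul(-1, Mul(Add(3, Pow(w, 2)), 5))) = Add(3, Mul(-1, Add(15, Mul(5, Pow(w, 2))))) = Add(3, Add(-15, Mul(-5, Pow(w, 2)))) = Add(-12, Mul(-5, Pow(w, 2))))
Function('R')(f) = -516 (Function('R')(f) = Mul(Mul(-258, Mul(2, f)), Pow(f, -1)) = Mul(Mul(-516, f), Pow(f, -1)) = -516)
Pow(Function('R')(Function('r')(Mul(-3, Add(4, 5)), Function('O')(-4))), -1) = Pow(-516, -1) = Rational(-1, 516)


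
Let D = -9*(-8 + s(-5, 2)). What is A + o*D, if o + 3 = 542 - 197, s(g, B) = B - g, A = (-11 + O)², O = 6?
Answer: 3103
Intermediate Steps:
A = 25 (A = (-11 + 6)² = (-5)² = 25)
o = 342 (o = -3 + (542 - 197) = -3 + 345 = 342)
D = 9 (D = -9*(-8 + (2 - 1*(-5))) = -9*(-8 + (2 + 5)) = -9*(-8 + 7) = -9*(-1) = 9)
A + o*D = 25 + 342*9 = 25 + 3078 = 3103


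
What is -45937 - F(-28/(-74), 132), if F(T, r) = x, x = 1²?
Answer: -45938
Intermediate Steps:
x = 1
F(T, r) = 1
-45937 - F(-28/(-74), 132) = -45937 - 1*1 = -45937 - 1 = -45938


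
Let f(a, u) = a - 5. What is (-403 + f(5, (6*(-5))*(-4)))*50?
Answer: -20150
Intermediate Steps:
f(a, u) = -5 + a
(-403 + f(5, (6*(-5))*(-4)))*50 = (-403 + (-5 + 5))*50 = (-403 + 0)*50 = -403*50 = -20150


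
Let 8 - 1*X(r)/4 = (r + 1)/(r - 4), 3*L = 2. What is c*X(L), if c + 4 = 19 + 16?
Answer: 1054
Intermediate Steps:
L = ⅔ (L = (⅓)*2 = ⅔ ≈ 0.66667)
X(r) = 32 - 4*(1 + r)/(-4 + r) (X(r) = 32 - 4*(r + 1)/(r - 4) = 32 - 4*(1 + r)/(-4 + r))
c = 31 (c = -4 + (19 + 16) = -4 + 35 = 31)
c*X(L) = 31*(4*(-33 + 7*(⅔))/(-4 + ⅔)) = 31*(4*(-33 + 14/3)/(-10/3)) = 31*(4*(-3/10)*(-85/3)) = 31*34 = 1054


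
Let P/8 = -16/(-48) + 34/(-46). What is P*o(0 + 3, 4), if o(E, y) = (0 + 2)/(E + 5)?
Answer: -56/69 ≈ -0.81159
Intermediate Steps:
P = -224/69 (P = 8*(-16/(-48) + 34/(-46)) = 8*(-16*(-1/48) + 34*(-1/46)) = 8*(⅓ - 17/23) = 8*(-28/69) = -224/69 ≈ -3.2464)
o(E, y) = 2/(5 + E)
P*o(0 + 3, 4) = -448/(69*(5 + (0 + 3))) = -448/(69*(5 + 3)) = -448/(69*8) = -224/69*¼ = -56/69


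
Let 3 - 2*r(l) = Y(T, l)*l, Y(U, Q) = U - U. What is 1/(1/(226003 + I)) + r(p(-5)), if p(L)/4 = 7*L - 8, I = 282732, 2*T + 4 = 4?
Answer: 1017473/2 ≈ 5.0874e+5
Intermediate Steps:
T = 0 (T = -2 + (½)*4 = -2 + 2 = 0)
p(L) = -32 + 28*L (p(L) = 4*(7*L - 8) = 4*(-8 + 7*L) = -32 + 28*L)
Y(U, Q) = 0
r(l) = 3/2 (r(l) = 3/2 - 0*l = 3/2 - ½*0 = 3/2 + 0 = 3/2)
1/(1/(226003 + I)) + r(p(-5)) = 1/(1/(226003 + 282732)) + 3/2 = 1/(1/508735) + 3/2 = 508735 + 3/2 = 1017473/2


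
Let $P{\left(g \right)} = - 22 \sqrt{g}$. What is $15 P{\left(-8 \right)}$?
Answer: $- 660 i \sqrt{2} \approx - 933.38 i$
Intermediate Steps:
$15 P{\left(-8 \right)} = 15 \left(- 22 \sqrt{-8}\right) = 15 \left(- 22 \cdot 2 i \sqrt{2}\right) = 15 \left(- 44 i \sqrt{2}\right) = - 660 i \sqrt{2}$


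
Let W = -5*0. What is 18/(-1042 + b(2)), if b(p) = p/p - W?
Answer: -6/347 ≈ -0.017291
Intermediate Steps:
W = 0
b(p) = 1 (b(p) = p/p - 1*0 = 1 + 0 = 1)
18/(-1042 + b(2)) = 18/(-1042 + 1) = 18/(-1041) = 18*(-1/1041) = -6/347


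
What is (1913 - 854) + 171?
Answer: 1230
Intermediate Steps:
(1913 - 854) + 171 = 1059 + 171 = 1230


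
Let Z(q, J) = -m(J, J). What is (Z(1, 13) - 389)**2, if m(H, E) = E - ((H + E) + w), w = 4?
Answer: 138384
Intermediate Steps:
m(H, E) = -4 - H (m(H, E) = E - ((H + E) + 4) = E - ((E + H) + 4) = E - (4 + E + H) = E + (-4 - E - H) = -4 - H)
Z(q, J) = 4 + J (Z(q, J) = -(-4 - J) = 4 + J)
(Z(1, 13) - 389)**2 = ((4 + 13) - 389)**2 = (17 - 389)**2 = (-372)**2 = 138384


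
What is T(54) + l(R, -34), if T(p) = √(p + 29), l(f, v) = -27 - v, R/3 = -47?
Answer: 7 + √83 ≈ 16.110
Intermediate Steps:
R = -141 (R = 3*(-47) = -141)
T(p) = √(29 + p)
T(54) + l(R, -34) = √(29 + 54) + (-27 - 1*(-34)) = √83 + (-27 + 34) = √83 + 7 = 7 + √83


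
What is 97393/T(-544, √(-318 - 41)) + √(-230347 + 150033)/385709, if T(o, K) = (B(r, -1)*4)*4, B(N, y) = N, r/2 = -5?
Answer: -97393/160 + I*√80314/385709 ≈ -608.71 + 0.00073474*I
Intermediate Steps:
r = -10 (r = 2*(-5) = -10)
T(o, K) = -160 (T(o, K) = -10*4*4 = -40*4 = -160)
97393/T(-544, √(-318 - 41)) + √(-230347 + 150033)/385709 = 97393/(-160) + √(-230347 + 150033)/385709 = 97393*(-1/160) + √(-80314)*(1/385709) = -97393/160 + (I*√80314)*(1/385709) = -97393/160 + I*√80314/385709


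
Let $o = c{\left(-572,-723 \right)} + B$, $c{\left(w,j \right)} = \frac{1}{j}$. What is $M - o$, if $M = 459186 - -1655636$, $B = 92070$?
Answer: $\frac{1462449697}{723} \approx 2.0228 \cdot 10^{6}$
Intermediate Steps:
$M = 2114822$ ($M = 459186 + 1655636 = 2114822$)
$o = \frac{66566609}{723}$ ($o = \frac{1}{-723} + 92070 = - \frac{1}{723} + 92070 = \frac{66566609}{723} \approx 92070.0$)
$M - o = 2114822 - \frac{66566609}{723} = \frac{1462449697}{723}$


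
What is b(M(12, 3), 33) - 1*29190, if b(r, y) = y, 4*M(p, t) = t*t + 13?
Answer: -29157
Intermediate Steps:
M(p, t) = 13/4 + t²/4 (M(p, t) = (t*t + 13)/4 = (t² + 13)/4 = (13 + t²)/4 = 13/4 + t²/4)
b(M(12, 3), 33) - 1*29190 = 33 - 1*29190 = 33 - 29190 = -29157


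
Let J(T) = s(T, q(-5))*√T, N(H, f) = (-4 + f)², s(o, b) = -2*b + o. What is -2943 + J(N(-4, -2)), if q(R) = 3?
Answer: -2763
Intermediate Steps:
s(o, b) = o - 2*b
J(T) = √T*(-6 + T) (J(T) = (T - 2*3)*√T = (T - 6)*√T = (-6 + T)*√T = √T*(-6 + T))
-2943 + J(N(-4, -2)) = -2943 + √((-4 - 2)²)*(-6 + (-4 - 2)²) = -2943 + √((-6)²)*(-6 + (-6)²) = -2943 + √36*(-6 + 36) = -2943 + 6*30 = -2943 + 180 = -2763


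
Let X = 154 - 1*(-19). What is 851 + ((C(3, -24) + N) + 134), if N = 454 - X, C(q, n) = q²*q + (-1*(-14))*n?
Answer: 957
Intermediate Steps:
X = 173 (X = 154 + 19 = 173)
C(q, n) = q³ + 14*n
N = 281 (N = 454 - 1*173 = 454 - 173 = 281)
851 + ((C(3, -24) + N) + 134) = 851 + (((3³ + 14*(-24)) + 281) + 134) = 851 + (((27 - 336) + 281) + 134) = 851 + ((-309 + 281) + 134) = 851 + (-28 + 134) = 851 + 106 = 957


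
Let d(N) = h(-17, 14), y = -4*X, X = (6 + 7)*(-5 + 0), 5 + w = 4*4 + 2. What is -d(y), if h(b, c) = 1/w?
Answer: -1/13 ≈ -0.076923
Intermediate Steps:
w = 13 (w = -5 + (4*4 + 2) = -5 + (16 + 2) = -5 + 18 = 13)
X = -65 (X = 13*(-5) = -65)
y = 260 (y = -4*(-65) = 260)
h(b, c) = 1/13
d(N) = 1/13
-d(y) = -1*1/13 = -1/13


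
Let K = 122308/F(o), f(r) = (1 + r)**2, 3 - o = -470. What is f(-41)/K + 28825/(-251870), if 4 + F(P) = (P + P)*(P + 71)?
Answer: 10369210875595/1540285798 ≈ 6732.0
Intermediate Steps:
o = 473 (o = 3 - 1*(-470) = 3 + 470 = 473)
F(P) = -4 + 2*P*(71 + P) (F(P) = -4 + (P + P)*(P + 71) = -4 + (2*P)*(71 + P) = -4 + 2*P*(71 + P))
K = 30577/128655 (K = 122308/(-4 + 2*473**2 + 142*473) = 122308/(-4 + 2*223729 + 67166) = 122308/(-4 + 447458 + 67166) = 122308/514620 = 122308*(1/514620) = 30577/128655 ≈ 0.23767)
f(-41)/K + 28825/(-251870) = (1 - 41)**2/(30577/128655) + 28825/(-251870) = (-40)**2*(128655/30577) + 28825*(-1/251870) = 1600*(128655/30577) - 5765/50374 = 205848000/30577 - 5765/50374 = 10369210875595/1540285798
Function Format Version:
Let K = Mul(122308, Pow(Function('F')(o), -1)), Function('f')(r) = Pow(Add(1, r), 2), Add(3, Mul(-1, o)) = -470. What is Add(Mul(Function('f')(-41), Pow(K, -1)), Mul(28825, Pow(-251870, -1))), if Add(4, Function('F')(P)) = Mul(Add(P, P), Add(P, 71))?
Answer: Rational(10369210875595, 1540285798) ≈ 6732.0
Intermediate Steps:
o = 473 (o = Add(3, Mul(-1, -470)) = Add(3, 470) = 473)
Function('F')(P) = Add(-4, Mul(2, P, Add(71, P))) (Function('F')(P) = Add(-4, Mul(Add(P, P), Add(P, 71))) = Add(-4, Mul(Mul(2, P), Add(71, P))) = Add(-4, Mul(2, P, Add(71, P))))
K = Rational(30577, 128655) (K = Mul(122308, Pow(Add(-4, Mul(2, Pow(473, 2)), Mul(142, 473)), -1)) = Mul(122308, Pow(Add(-4, Mul(2, 223729), 67166), -1)) = Mul(122308, Pow(Add(-4, 447458, 67166), -1)) = Mul(122308, Pow(514620, -1)) = Mul(122308, Rational(1, 514620)) = Rational(30577, 128655) ≈ 0.23767)
Add(Mul(Function('f')(-41), Pow(K, -1)), Mul(28825, Pow(-251870, -1))) = Add(Mul(Pow(Add(1, -41), 2), Pow(Rational(30577, 128655), -1)), Mul(28825, Pow(-251870, -1))) = Add(Mul(Pow(-40, 2), Rational(128655, 30577)), Mul(28825, Rational(-1, 251870))) = Add(Mul(1600, Rational(128655, 30577)), Rational(-5765, 50374)) = Add(Rational(205848000, 30577), Rational(-5765, 50374)) = Rational(10369210875595, 1540285798)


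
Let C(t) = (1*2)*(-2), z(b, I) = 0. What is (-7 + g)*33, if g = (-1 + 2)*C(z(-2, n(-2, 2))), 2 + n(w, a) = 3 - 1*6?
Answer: -363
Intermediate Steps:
n(w, a) = -5 (n(w, a) = -2 + (3 - 1*6) = -2 + (3 - 6) = -2 - 3 = -5)
C(t) = -4 (C(t) = 2*(-2) = -4)
g = -4 (g = (-1 + 2)*(-4) = 1*(-4) = -4)
(-7 + g)*33 = (-7 - 4)*33 = -11*33 = -363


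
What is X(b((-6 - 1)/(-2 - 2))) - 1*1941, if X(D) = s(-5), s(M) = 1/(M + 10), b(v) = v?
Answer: -9704/5 ≈ -1940.8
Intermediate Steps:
s(M) = 1/(10 + M)
X(D) = ⅕ (X(D) = 1/(10 - 5) = 1/5 = ⅕)
X(b((-6 - 1)/(-2 - 2))) - 1*1941 = ⅕ - 1*1941 = ⅕ - 1941 = -9704/5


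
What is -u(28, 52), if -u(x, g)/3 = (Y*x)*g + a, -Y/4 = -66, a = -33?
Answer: 1153053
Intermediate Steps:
Y = 264 (Y = -4*(-66) = 264)
u(x, g) = 99 - 792*g*x (u(x, g) = -3*((264*x)*g - 33) = -3*(264*g*x - 33) = -3*(-33 + 264*g*x) = 99 - 792*g*x)
-u(28, 52) = -(99 - 792*52*28) = -(99 - 1153152) = -1*(-1153053) = 1153053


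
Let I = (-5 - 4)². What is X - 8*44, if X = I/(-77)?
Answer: -27185/77 ≈ -353.05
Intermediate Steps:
I = 81 (I = (-9)² = 81)
X = -81/77 (X = 81/(-77) = 81*(-1/77) = -81/77 ≈ -1.0519)
X - 8*44 = -81/77 - 8*44 = -81/77 - 352 = -27185/77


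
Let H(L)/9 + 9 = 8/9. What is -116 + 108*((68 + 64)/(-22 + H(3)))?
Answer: -25276/95 ≈ -266.06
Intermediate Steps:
H(L) = -73 (H(L) = -81 + 9*(8/9) = -81 + 8 = -73)
-116 + 108*((68 + 64)/(-22 + H(3))) = -116 + 108*((68 + 64)/(-22 - 73)) = -116 + 108*(132/(-95)) = -116 + 108*(132*(-1/95)) = -116 + 108*(-132/95) = -116 - 14256/95 = -25276/95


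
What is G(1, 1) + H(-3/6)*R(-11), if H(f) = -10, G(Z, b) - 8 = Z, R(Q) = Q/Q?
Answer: -1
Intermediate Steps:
R(Q) = 1
G(Z, b) = 8 + Z
G(1, 1) + H(-3/6)*R(-11) = (8 + 1) - 10*1 = 9 - 10 = -1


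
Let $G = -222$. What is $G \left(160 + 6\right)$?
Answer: $-36852$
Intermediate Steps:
$G \left(160 + 6\right) = - 222 \left(160 + 6\right) = \left(-222\right) 166 = -36852$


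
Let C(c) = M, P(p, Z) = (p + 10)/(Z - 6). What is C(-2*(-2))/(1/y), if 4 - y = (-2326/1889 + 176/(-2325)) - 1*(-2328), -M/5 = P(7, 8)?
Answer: 86709292931/878385 ≈ 98715.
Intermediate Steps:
P(p, Z) = (10 + p)/(-6 + Z)
M = -85/2 (M = -5*(10 + 7)/(-6 + 8) = -5*17/2 = -85/2 ≈ -42.500)
C(c) = -85/2
y = -10201093286/4391925 (y = 4 - ((-2326/1889 + 176/(-2325)) - 1*(-2328)) = 4 - ((-2326*1/1889 + 176*(-1/2325)) + 2328) = 4 - ((-2326/1889 - 176/2325) + 2328) = 4 - (-5740414/4391925 + 2328) = 4 - 1*10218660986/4391925 = 4 - 10218660986/4391925 = -10201093286/4391925 ≈ -2322.7)
C(-2*(-2))/(1/y) = -85/(2*(1/(-10201093286/4391925))) = -85/(2*(-4391925/10201093286)) = -85/2*(-10201093286/4391925) = 86709292931/878385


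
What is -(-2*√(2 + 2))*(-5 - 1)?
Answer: -24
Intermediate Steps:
-(-2*√(2 + 2))*(-5 - 1) = -(-2*√4)*(-6) = -(-2*2)*(-6) = -(-4)*(-6) = -1*24 = -24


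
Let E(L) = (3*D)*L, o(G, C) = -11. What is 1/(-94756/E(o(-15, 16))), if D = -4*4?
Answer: -132/23689 ≈ -0.0055722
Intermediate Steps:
D = -16
E(L) = -48*L (E(L) = (3*(-16))*L = -48*L)
1/(-94756/E(o(-15, 16))) = 1/(-94756/((-48*(-11)))) = 1/(-94756/528) = 1/(-94756*1/528) = 1/(-23689/132) = -132/23689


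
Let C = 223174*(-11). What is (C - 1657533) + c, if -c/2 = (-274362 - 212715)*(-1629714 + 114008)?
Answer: -1476535175171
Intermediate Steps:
C = -2454914
c = -1476531062724 (c = -2*(-274362 - 212715)*(-1629714 + 114008) = -(-974154)*(-1515706) = -2*738265531362 = -1476531062724)
(C - 1657533) + c = (-2454914 - 1657533) - 1476531062724 = -4112447 - 1476531062724 = -1476535175171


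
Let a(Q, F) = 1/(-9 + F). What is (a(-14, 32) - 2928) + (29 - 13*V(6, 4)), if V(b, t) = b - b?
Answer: -66676/23 ≈ -2899.0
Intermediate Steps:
V(b, t) = 0
(a(-14, 32) - 2928) + (29 - 13*V(6, 4)) = (1/(-9 + 32) - 2928) + (29 - 13*0) = (1/23 - 2928) + (29 + 0) = (1/23 - 2928) + 29 = -67343/23 + 29 = -66676/23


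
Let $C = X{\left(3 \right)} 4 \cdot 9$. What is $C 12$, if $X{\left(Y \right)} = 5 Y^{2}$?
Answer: $19440$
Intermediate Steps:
$C = 1620$ ($C = 5 \cdot 3^{2} \cdot 4 \cdot 9 = 5 \cdot 9 \cdot 36 = 45 \cdot 36 = 1620$)
$C 12 = 1620 \cdot 12 = 19440$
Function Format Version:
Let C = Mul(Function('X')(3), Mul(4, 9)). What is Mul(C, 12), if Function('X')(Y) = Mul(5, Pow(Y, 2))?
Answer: 19440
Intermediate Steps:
C = 1620 (C = Mul(Mul(5, Pow(3, 2)), Mul(4, 9)) = Mul(Mul(5, 9), 36) = Mul(45, 36) = 1620)
Mul(C, 12) = Mul(1620, 12) = 19440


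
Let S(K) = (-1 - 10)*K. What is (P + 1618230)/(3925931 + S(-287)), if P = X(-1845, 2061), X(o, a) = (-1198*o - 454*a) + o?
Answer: 963667/1309696 ≈ 0.73579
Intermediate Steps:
S(K) = -11*K
X(o, a) = -1197*o - 454*a
P = 1272771 (P = -1197*(-1845) - 454*2061 = 2208465 - 935694 = 1272771)
(P + 1618230)/(3925931 + S(-287)) = (1272771 + 1618230)/(3925931 - 11*(-287)) = 2891001/(3925931 + 3157) = 2891001/3929088 = 2891001*(1/3929088) = 963667/1309696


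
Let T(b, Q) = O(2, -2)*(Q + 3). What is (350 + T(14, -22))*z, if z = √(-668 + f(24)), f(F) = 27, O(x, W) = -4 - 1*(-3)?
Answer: 369*I*√641 ≈ 9342.3*I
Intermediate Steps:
O(x, W) = -1 (O(x, W) = -4 + 3 = -1)
T(b, Q) = -3 - Q (T(b, Q) = -(Q + 3) = -(3 + Q) = -3 - Q)
z = I*√641 (z = √(-668 + 27) = √(-641) = I*√641 ≈ 25.318*I)
(350 + T(14, -22))*z = (350 + (-3 - 1*(-22)))*(I*√641) = (350 + (-3 + 22))*(I*√641) = (350 + 19)*(I*√641) = 369*(I*√641) = 369*I*√641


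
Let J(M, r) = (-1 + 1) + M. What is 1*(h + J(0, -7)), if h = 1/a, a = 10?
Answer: ⅒ ≈ 0.10000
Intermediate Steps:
J(M, r) = M (J(M, r) = 0 + M = M)
h = ⅒ (h = 1/10 = ⅒ ≈ 0.10000)
1*(h + J(0, -7)) = 1*(⅒ + 0) = 1*(⅒) = ⅒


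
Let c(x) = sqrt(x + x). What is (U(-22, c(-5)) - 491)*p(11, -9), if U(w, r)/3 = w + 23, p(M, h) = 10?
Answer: -4880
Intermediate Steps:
c(x) = sqrt(2)*sqrt(x) (c(x) = sqrt(2*x) = sqrt(2)*sqrt(x))
U(w, r) = 69 + 3*w (U(w, r) = 3*(w + 23) = 3*(23 + w) = 69 + 3*w)
(U(-22, c(-5)) - 491)*p(11, -9) = ((69 + 3*(-22)) - 491)*10 = ((69 - 66) - 491)*10 = (3 - 491)*10 = -488*10 = -4880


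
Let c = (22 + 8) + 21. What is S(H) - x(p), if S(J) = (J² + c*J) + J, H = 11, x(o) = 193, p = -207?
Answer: 500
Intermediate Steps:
c = 51 (c = 30 + 21 = 51)
S(J) = J² + 52*J (S(J) = (J² + 51*J) + J = J² + 52*J)
S(H) - x(p) = 11*(52 + 11) - 1*193 = 11*63 - 193 = 693 - 193 = 500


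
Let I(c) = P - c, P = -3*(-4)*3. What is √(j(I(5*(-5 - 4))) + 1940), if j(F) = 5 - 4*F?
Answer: √1621 ≈ 40.262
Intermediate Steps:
P = 36 (P = 12*3 = 36)
I(c) = 36 - c
√(j(I(5*(-5 - 4))) + 1940) = √((5 - 4*(36 - 5*(-5 - 4))) + 1940) = √((5 - 4*(36 - 5*(-9))) + 1940) = √((5 - 4*(36 - 1*(-45))) + 1940) = √((5 - 4*(36 + 45)) + 1940) = √((5 - 4*81) + 1940) = √((5 - 324) + 1940) = √(-319 + 1940) = √1621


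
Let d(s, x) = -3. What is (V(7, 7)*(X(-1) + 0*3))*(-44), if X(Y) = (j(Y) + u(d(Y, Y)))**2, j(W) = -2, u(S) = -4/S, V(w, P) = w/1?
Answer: -1232/9 ≈ -136.89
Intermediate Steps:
V(w, P) = w (V(w, P) = w*1 = w)
X(Y) = 4/9 (X(Y) = (-2 - 4/(-3))**2 = (-2 - 4*(-1/3))**2 = (-2 + 4/3)**2 = (-2/3)**2 = 4/9)
(V(7, 7)*(X(-1) + 0*3))*(-44) = (7*(4/9 + 0*3))*(-44) = (7*(4/9 + 0))*(-44) = (7*(4/9))*(-44) = (28/9)*(-44) = -1232/9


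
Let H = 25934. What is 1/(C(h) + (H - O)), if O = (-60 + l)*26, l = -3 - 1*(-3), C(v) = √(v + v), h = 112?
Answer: 13747/377959906 - √14/188979953 ≈ 3.6352e-5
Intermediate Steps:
C(v) = √2*√v (C(v) = √(2*v) = √2*√v)
l = 0 (l = -3 + 3 = 0)
O = -1560 (O = (-60 + 0)*26 = -60*26 = -1560)
1/(C(h) + (H - O)) = 1/(√2*√112 + (25934 - 1*(-1560))) = 1/(√2*(4*√7) + (25934 + 1560)) = 1/(4*√14 + 27494) = 1/(27494 + 4*√14)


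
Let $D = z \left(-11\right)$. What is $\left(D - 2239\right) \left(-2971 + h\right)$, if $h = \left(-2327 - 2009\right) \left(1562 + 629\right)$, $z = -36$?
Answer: $17514299921$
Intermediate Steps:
$h = -9500176$ ($h = \left(-4336\right) 2191 = -9500176$)
$D = 396$ ($D = \left(-36\right) \left(-11\right) = 396$)
$\left(D - 2239\right) \left(-2971 + h\right) = \left(396 - 2239\right) \left(-2971 - 9500176\right) = \left(-1843\right) \left(-9503147\right) = 17514299921$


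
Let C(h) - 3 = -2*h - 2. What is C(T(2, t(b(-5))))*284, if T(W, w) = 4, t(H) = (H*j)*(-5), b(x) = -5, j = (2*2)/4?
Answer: -1988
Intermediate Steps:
j = 1 (j = 4*(¼) = 1)
t(H) = -5*H (t(H) = (H*1)*(-5) = H*(-5) = -5*H)
C(h) = 1 - 2*h (C(h) = 3 + (-2*h - 2) = 3 + (-2 - 2*h) = 1 - 2*h)
C(T(2, t(b(-5))))*284 = (1 - 2*4)*284 = (1 - 8)*284 = -7*284 = -1988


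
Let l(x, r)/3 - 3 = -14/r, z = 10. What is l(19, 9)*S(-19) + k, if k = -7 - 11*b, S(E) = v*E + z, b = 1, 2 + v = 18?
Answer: -1292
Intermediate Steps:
v = 16 (v = -2 + 18 = 16)
S(E) = 10 + 16*E (S(E) = 16*E + 10 = 10 + 16*E)
k = -18 (k = -7 - 11*1 = -7 - 11 = -18)
l(x, r) = 9 - 42/r (l(x, r) = 9 + 3*(-14/r) = 9 - 42/r)
l(19, 9)*S(-19) + k = (9 - 42/9)*(10 + 16*(-19)) - 18 = (9 - 42*⅑)*(10 - 304) - 18 = (9 - 14/3)*(-294) - 18 = (13/3)*(-294) - 18 = -1274 - 18 = -1292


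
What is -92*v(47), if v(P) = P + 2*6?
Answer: -5428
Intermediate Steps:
v(P) = 12 + P (v(P) = P + 12 = 12 + P)
-92*v(47) = -92*(12 + 47) = -92*59 = -5428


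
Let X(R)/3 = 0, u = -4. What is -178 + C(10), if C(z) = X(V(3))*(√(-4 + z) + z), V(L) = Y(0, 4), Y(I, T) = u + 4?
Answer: -178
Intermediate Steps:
Y(I, T) = 0 (Y(I, T) = -4 + 4 = 0)
V(L) = 0
X(R) = 0 (X(R) = 3*0 = 0)
C(z) = 0 (C(z) = 0*(√(-4 + z) + z) = 0*(z + √(-4 + z)) = 0)
-178 + C(10) = -178 + 0 = -178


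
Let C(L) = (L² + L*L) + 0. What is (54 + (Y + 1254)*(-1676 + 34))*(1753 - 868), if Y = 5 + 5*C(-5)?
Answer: -2192785740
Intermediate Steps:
C(L) = 2*L² (C(L) = (L² + L²) + 0 = 2*L² + 0 = 2*L²)
Y = 255 (Y = 5 + 5*(2*(-5)²) = 5 + 5*(2*25) = 5 + 5*50 = 5 + 250 = 255)
(54 + (Y + 1254)*(-1676 + 34))*(1753 - 868) = (54 + (255 + 1254)*(-1676 + 34))*(1753 - 868) = (54 + 1509*(-1642))*885 = (54 - 2477778)*885 = -2477724*885 = -2192785740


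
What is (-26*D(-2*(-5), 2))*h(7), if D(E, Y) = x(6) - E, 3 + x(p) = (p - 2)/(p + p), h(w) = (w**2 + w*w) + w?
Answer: 34580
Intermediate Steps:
h(w) = w + 2*w**2 (h(w) = (w**2 + w**2) + w = 2*w**2 + w = w + 2*w**2)
x(p) = -3 + (-2 + p)/(2*p) (x(p) = -3 + (p - 2)/(p + p) = -3 + (-2 + p)/((2*p)) = -3 + (-2 + p)*(1/(2*p)) = -3 + (-2 + p)/(2*p))
D(E, Y) = -8/3 - E (D(E, Y) = (-5/2 - 1/6) - E = -8/3 - E)
(-26*D(-2*(-5), 2))*h(7) = (-26*(-8/3 - (-2)*(-5)))*(7*(1 + 2*7)) = (-26*(-8/3 - 1*10))*(7*(1 + 14)) = (-26*(-8/3 - 10))*(7*15) = -26*(-38/3)*105 = (988/3)*105 = 34580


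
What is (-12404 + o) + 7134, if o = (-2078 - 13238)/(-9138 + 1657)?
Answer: -39409554/7481 ≈ -5268.0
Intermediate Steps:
o = 15316/7481 (o = -15316/(-7481) = -15316*(-1/7481) = 15316/7481 ≈ 2.0473)
(-12404 + o) + 7134 = (-12404 + 15316/7481) + 7134 = -92779008/7481 + 7134 = -39409554/7481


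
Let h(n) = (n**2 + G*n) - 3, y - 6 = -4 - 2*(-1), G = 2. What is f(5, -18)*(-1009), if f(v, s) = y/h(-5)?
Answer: -1009/3 ≈ -336.33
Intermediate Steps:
y = 4 (y = 6 + (-4 - 2*(-1)) = 6 + (-4 + 2) = 6 - 2 = 4)
h(n) = -3 + n**2 + 2*n (h(n) = (n**2 + 2*n) - 3 = -3 + n**2 + 2*n)
f(v, s) = 1/3 (f(v, s) = 4/(-3 + (-5)**2 + 2*(-5)) = 4/(-3 + 25 - 10) = 4/12 = 4*(1/12) = 1/3)
f(5, -18)*(-1009) = (1/3)*(-1009) = -1009/3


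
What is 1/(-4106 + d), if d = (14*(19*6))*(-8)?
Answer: -1/16874 ≈ -5.9263e-5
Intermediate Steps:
d = -12768 (d = (14*114)*(-8) = 1596*(-8) = -12768)
1/(-4106 + d) = 1/(-4106 - 12768) = 1/(-16874) = -1/16874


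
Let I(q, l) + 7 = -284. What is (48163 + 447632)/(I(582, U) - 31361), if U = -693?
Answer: -495795/31652 ≈ -15.664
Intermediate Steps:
I(q, l) = -291 (I(q, l) = -7 - 284 = -291)
(48163 + 447632)/(I(582, U) - 31361) = (48163 + 447632)/(-291 - 31361) = 495795/(-31652) = 495795*(-1/31652) = -495795/31652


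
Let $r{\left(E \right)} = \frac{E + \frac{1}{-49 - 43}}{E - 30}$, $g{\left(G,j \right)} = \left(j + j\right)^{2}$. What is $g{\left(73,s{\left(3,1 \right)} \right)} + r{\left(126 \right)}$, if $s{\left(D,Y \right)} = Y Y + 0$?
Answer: $\frac{46919}{8832} \approx 5.3124$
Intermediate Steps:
$s{\left(D,Y \right)} = Y^{2}$ ($s{\left(D,Y \right)} = Y^{2} + 0 = Y^{2}$)
$g{\left(G,j \right)} = 4 j^{2}$ ($g{\left(G,j \right)} = \left(2 j\right)^{2} = 4 j^{2}$)
$r{\left(E \right)} = \frac{- \frac{1}{92} + E}{-30 + E}$ ($r{\left(E \right)} = \frac{E + \frac{1}{-92}}{-30 + E} = \frac{E - \frac{1}{92}}{-30 + E} = \frac{- \frac{1}{92} + E}{-30 + E}$)
$g{\left(73,s{\left(3,1 \right)} \right)} + r{\left(126 \right)} = 4 \left(1^{2}\right)^{2} + \frac{- \frac{1}{92} + 126}{-30 + 126} = 4 \cdot 1^{2} + \frac{1}{96} \cdot \frac{11591}{92} = 4 \cdot 1 + \frac{1}{96} \cdot \frac{11591}{92} = 4 + \frac{11591}{8832} = \frac{46919}{8832}$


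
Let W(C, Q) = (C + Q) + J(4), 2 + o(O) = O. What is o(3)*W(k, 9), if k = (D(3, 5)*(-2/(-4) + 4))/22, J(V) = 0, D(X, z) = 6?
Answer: 225/22 ≈ 10.227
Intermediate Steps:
o(O) = -2 + O
k = 27/22 (k = (6*(-2/(-4) + 4))/22 = (6*(-2*(-¼) + 4))*(1/22) = (6*(½ + 4))*(1/22) = (6*(9/2))*(1/22) = 27*(1/22) = 27/22 ≈ 1.2273)
W(C, Q) = C + Q (W(C, Q) = (C + Q) + 0 = C + Q)
o(3)*W(k, 9) = (-2 + 3)*(27/22 + 9) = 1*(225/22) = 225/22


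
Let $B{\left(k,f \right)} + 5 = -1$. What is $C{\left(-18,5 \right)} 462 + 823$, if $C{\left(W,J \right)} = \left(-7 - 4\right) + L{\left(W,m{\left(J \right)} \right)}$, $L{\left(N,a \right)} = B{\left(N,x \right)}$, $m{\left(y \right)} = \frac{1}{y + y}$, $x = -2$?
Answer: $-7031$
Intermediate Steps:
$B{\left(k,f \right)} = -6$ ($B{\left(k,f \right)} = -5 - 1 = -6$)
$m{\left(y \right)} = \frac{1}{2 y}$
$L{\left(N,a \right)} = -6$
$C{\left(W,J \right)} = -17$ ($C{\left(W,J \right)} = \left(-7 - 4\right) - 6 = -11 - 6 = -17$)
$C{\left(-18,5 \right)} 462 + 823 = \left(-17\right) 462 + 823 = -7854 + 823 = -7031$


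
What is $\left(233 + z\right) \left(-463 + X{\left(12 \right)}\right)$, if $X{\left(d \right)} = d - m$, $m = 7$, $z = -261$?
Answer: $12824$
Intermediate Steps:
$X{\left(d \right)} = -7 + d$ ($X{\left(d \right)} = d - 7 = -7 + d$)
$\left(233 + z\right) \left(-463 + X{\left(12 \right)}\right) = \left(233 - 261\right) \left(-463 + \left(-7 + 12\right)\right) = - 28 \left(-463 + 5\right) = \left(-28\right) \left(-458\right) = 12824$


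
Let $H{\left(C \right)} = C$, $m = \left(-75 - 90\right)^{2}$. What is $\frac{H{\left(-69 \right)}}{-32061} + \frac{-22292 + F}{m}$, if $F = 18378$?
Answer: $- \frac{41202743}{290953575} \approx -0.14161$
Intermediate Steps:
$m = 27225$ ($m = \left(-165\right)^{2} = 27225$)
$\frac{H{\left(-69 \right)}}{-32061} + \frac{-22292 + F}{m} = - \frac{69}{-32061} + \frac{-22292 + 18378}{27225} = \left(-69\right) \left(- \frac{1}{32061}\right) - \frac{3914}{27225} = \frac{23}{10687} - \frac{3914}{27225} = - \frac{41202743}{290953575}$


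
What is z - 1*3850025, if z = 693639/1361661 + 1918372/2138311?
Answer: -76258090272635882/19807174793 ≈ -3.8500e+6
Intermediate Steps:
z = 27859783943/19807174793 (z = 693639*(1/1361661) + 1918372*(1/2138311) = 231213/453887 + 1918372/2138311 = 27859783943/19807174793 ≈ 1.4065)
z - 1*3850025 = 27859783943/19807174793 - 1*3850025 = 27859783943/19807174793 - 3850025 = -76258090272635882/19807174793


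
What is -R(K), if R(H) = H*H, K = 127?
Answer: -16129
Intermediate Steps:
R(H) = H**2
-R(K) = -1*127**2 = -1*16129 = -16129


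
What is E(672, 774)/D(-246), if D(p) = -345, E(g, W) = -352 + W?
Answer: -422/345 ≈ -1.2232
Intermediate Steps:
E(672, 774)/D(-246) = (-352 + 774)/(-345) = 422*(-1/345) = -422/345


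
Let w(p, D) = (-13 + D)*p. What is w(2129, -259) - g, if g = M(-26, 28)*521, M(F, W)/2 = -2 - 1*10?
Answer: -566584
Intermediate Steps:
M(F, W) = -24 (M(F, W) = 2*(-2 - 1*10) = 2*(-2 - 10) = 2*(-12) = -24)
g = -12504 (g = -24*521 = -12504)
w(p, D) = p*(-13 + D)
w(2129, -259) - g = 2129*(-13 - 259) - 1*(-12504) = 2129*(-272) + 12504 = -579088 + 12504 = -566584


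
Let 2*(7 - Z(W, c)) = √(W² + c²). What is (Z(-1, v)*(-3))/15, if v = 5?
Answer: -7/5 + √26/10 ≈ -0.89010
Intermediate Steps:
Z(W, c) = 7 - √(W² + c²)/2
(Z(-1, v)*(-3))/15 = ((7 - √((-1)² + 5²)/2)*(-3))/15 = ((7 - √(1 + 25)/2)*(-3))*(1/15) = ((7 - √26/2)*(-3))*(1/15) = (-21 + 3*√26/2)*(1/15) = -7/5 + √26/10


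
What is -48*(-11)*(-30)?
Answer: -15840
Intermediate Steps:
-48*(-11)*(-30) = 528*(-30) = -15840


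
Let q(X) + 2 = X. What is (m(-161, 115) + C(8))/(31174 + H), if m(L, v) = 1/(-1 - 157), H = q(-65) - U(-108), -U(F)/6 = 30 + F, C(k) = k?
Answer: 421/1613654 ≈ 0.00026090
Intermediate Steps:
q(X) = -2 + X
U(F) = -180 - 6*F (U(F) = -6*(30 + F) = -180 - 6*F)
H = -535 (H = (-2 - 65) - (-180 - 6*(-108)) = -67 - (-180 + 648) = -67 - 1*468 = -67 - 468 = -535)
m(L, v) = -1/158 (m(L, v) = 1/(-158) = -1/158)
(m(-161, 115) + C(8))/(31174 + H) = (-1/158 + 8)/(31174 - 535) = (1263/158)/30639 = (1263/158)*(1/30639) = 421/1613654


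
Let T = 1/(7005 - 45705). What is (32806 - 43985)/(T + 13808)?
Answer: -432627300/534369599 ≈ -0.80960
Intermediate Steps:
T = -1/38700 (T = 1/(-38700) = -1/38700 ≈ -2.5840e-5)
(32806 - 43985)/(T + 13808) = (32806 - 43985)/(-1/38700 + 13808) = -11179/534369599/38700 = -11179*38700/534369599 = -432627300/534369599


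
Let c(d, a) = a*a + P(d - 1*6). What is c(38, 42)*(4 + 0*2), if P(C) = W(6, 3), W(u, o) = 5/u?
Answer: 21178/3 ≈ 7059.3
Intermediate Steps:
P(C) = ⅚ (P(C) = 5/6 = 5*(⅙) = ⅚)
c(d, a) = ⅚ + a² (c(d, a) = a*a + ⅚ = a² + ⅚ = ⅚ + a²)
c(38, 42)*(4 + 0*2) = (⅚ + 42²)*(4 + 0*2) = (⅚ + 1764)*(4 + 0) = (10589/6)*4 = 21178/3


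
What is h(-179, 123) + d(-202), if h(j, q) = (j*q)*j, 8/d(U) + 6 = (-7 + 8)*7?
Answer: 3941051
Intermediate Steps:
d(U) = 8 (d(U) = 8/(-6 + (-7 + 8)*7) = 8/(-6 + 1*7) = 8/(-6 + 7) = 8/1 = 8*1 = 8)
h(j, q) = q*j**2
h(-179, 123) + d(-202) = 123*(-179)**2 + 8 = 123*32041 + 8 = 3941043 + 8 = 3941051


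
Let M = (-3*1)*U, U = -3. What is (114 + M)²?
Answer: 15129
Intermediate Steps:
M = 9 (M = -3*1*(-3) = -3*(-3) = 9)
(114 + M)² = (114 + 9)² = 123² = 15129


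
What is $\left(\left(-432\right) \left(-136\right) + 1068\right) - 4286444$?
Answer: $-4226624$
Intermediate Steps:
$\left(\left(-432\right) \left(-136\right) + 1068\right) - 4286444 = \left(58752 + 1068\right) - 4286444 = 59820 - 4286444 = -4226624$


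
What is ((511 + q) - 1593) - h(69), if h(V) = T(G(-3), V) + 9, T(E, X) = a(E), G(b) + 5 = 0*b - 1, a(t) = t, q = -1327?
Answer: -2412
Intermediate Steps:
G(b) = -6 (G(b) = -5 + (0*b - 1) = -5 + (0 - 1) = -5 - 1 = -6)
T(E, X) = E
h(V) = 3 (h(V) = -6 + 9 = 3)
((511 + q) - 1593) - h(69) = ((511 - 1327) - 1593) - 1*3 = (-816 - 1593) - 3 = -2409 - 3 = -2412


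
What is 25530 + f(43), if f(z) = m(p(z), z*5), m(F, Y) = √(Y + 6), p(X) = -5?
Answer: 25530 + √221 ≈ 25545.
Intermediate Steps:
m(F, Y) = √(6 + Y)
f(z) = √(6 + 5*z) (f(z) = √(6 + z*5) = √(6 + 5*z))
25530 + f(43) = 25530 + √(6 + 5*43) = 25530 + √(6 + 215) = 25530 + √221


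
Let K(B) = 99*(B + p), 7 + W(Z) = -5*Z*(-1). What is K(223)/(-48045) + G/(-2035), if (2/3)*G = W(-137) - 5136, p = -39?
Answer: 25529322/6518105 ≈ 3.9167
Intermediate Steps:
W(Z) = -7 + 5*Z (W(Z) = -7 - 5*Z*(-1) = -7 + 5*Z)
K(B) = -3861 + 99*B (K(B) = 99*(B - 39) = 99*(-39 + B) = -3861 + 99*B)
G = -8742 (G = 3*((-7 + 5*(-137)) - 5136)/2 = 3*((-7 - 685) - 5136)/2 = 3*(-692 - 5136)/2 = (3/2)*(-5828) = -8742)
K(223)/(-48045) + G/(-2035) = (-3861 + 99*223)/(-48045) - 8742/(-2035) = (-3861 + 22077)*(-1/48045) - 8742*(-1/2035) = 18216*(-1/48045) + 8742/2035 = -6072/16015 + 8742/2035 = 25529322/6518105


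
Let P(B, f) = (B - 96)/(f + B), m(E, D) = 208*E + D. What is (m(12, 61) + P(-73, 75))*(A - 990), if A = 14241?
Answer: 65526195/2 ≈ 3.2763e+7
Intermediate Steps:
m(E, D) = D + 208*E
P(B, f) = (-96 + B)/(B + f)
(m(12, 61) + P(-73, 75))*(A - 990) = ((61 + 208*12) + (-96 - 73)/(-73 + 75))*(14241 - 990) = ((61 + 2496) - 169/2)*13251 = (2557 + (½)*(-169))*13251 = (2557 - 169/2)*13251 = (4945/2)*13251 = 65526195/2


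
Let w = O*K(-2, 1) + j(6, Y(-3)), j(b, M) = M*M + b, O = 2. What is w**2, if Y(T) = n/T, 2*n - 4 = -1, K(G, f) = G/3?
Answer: 3481/144 ≈ 24.174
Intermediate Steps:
K(G, f) = G/3 (K(G, f) = G*(1/3) = G/3)
n = 3/2 (n = 2 + (1/2)*(-1) = 2 - 1/2 = 3/2 ≈ 1.5000)
Y(T) = 3/(2*T)
j(b, M) = b + M**2 (j(b, M) = M**2 + b = b + M**2)
w = 59/12 (w = 2*((1/3)*(-2)) + (6 + ((3/2)/(-3))**2) = 2*(-2/3) + (6 + ((3/2)*(-1/3))**2) = -4/3 + (6 + (-1/2)**2) = -4/3 + (6 + 1/4) = -4/3 + 25/4 = 59/12 ≈ 4.9167)
w**2 = (59/12)**2 = 3481/144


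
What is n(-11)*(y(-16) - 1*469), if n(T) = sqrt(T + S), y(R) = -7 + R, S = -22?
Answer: -492*I*sqrt(33) ≈ -2826.3*I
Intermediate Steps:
n(T) = sqrt(-22 + T) (n(T) = sqrt(T - 22) = sqrt(-22 + T))
n(-11)*(y(-16) - 1*469) = sqrt(-22 - 11)*((-7 - 16) - 1*469) = sqrt(-33)*(-23 - 469) = (I*sqrt(33))*(-492) = -492*I*sqrt(33)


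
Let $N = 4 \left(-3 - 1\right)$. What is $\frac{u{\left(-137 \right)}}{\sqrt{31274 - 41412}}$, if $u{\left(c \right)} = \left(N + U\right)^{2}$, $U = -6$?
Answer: $- \frac{242 i \sqrt{10138}}{5069} \approx - 4.8069 i$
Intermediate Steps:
$N = -16$ ($N = 4 \left(-4\right) = -16$)
$u{\left(c \right)} = 484$ ($u{\left(c \right)} = \left(-16 - 6\right)^{2} = \left(-22\right)^{2} = 484$)
$\frac{u{\left(-137 \right)}}{\sqrt{31274 - 41412}} = \frac{484}{\sqrt{31274 - 41412}} = \frac{484}{\sqrt{-10138}} = \frac{484}{i \sqrt{10138}} = 484 \left(- \frac{i \sqrt{10138}}{10138}\right) = - \frac{242 i \sqrt{10138}}{5069}$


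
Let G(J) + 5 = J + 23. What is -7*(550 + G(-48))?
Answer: -3640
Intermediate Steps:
G(J) = 18 + J (G(J) = -5 + (J + 23) = -5 + (23 + J) = 18 + J)
-7*(550 + G(-48)) = -7*(550 + (18 - 48)) = -7*(550 - 30) = -7*520 = -3640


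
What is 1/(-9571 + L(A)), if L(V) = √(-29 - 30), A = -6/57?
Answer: -9571/91604100 - I*√59/91604100 ≈ -0.00010448 - 8.3852e-8*I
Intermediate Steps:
A = -2/19 (A = -6*1/57 = -2/19 ≈ -0.10526)
L(V) = I*√59 (L(V) = √(-59) = I*√59)
1/(-9571 + L(A)) = 1/(-9571 + I*√59)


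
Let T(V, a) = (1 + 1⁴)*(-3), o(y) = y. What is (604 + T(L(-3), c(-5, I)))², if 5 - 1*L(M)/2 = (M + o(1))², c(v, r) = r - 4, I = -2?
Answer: 357604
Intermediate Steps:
c(v, r) = -4 + r
L(M) = 10 - 2*(1 + M)² (L(M) = 10 - 2*(M + 1)² = 10 - 2*(1 + M)²)
T(V, a) = -6 (T(V, a) = (1 + 1)*(-3) = 2*(-3) = -6)
(604 + T(L(-3), c(-5, I)))² = (604 - 6)² = 598² = 357604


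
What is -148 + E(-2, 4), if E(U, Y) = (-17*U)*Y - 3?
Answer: -15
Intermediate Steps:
E(U, Y) = -3 - 17*U*Y (E(U, Y) = -17*U*Y - 3 = -3 - 17*U*Y)
-148 + E(-2, 4) = -148 + (-3 - 17*(-2)*4) = -148 + (-3 + 136) = -148 + 133 = -15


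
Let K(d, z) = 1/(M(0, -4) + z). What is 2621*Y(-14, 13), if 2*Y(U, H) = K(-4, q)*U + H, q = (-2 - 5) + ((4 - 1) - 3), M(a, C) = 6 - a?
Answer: 70767/2 ≈ 35384.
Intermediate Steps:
q = -7 (q = -7 + (3 - 3) = -7 + 0 = -7)
K(d, z) = 1/(6 + z) (K(d, z) = 1/((6 - 1*0) + z) = 1/((6 + 0) + z) = 1/(6 + z))
Y(U, H) = H/2 - U/2 (Y(U, H) = (U/(6 - 7) + H)/2 = (U/(-1) + H)/2 = (-U + H)/2 = (H - U)/2 = H/2 - U/2)
2621*Y(-14, 13) = 2621*((½)*13 - ½*(-14)) = 2621*(13/2 + 7) = 2621*(27/2) = 70767/2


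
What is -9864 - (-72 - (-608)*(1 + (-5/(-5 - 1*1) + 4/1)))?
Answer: -40016/3 ≈ -13339.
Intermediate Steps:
-9864 - (-72 - (-608)*(1 + (-5/(-5 - 1*1) + 4/1))) = -9864 - (-72 - (-608)*(1 + (-5/(-5 - 1) + 4*1))) = -9864 - (-72 - (-608)*(1 + (-5/(-6) + 4))) = -9864 - (-72 - (-608)*(1 + (-5*(-1/6) + 4))) = -9864 - (-72 - (-608)*(1 + (5/6 + 4))) = -9864 - (-72 - (-608)*(1 + 29/6)) = -9864 - (-72 - (-608)*35/6) = -9864 - (-72 - 304*(-35/3)) = -9864 - (-72 + 10640/3) = -9864 - 1*10424/3 = -9864 - 10424/3 = -40016/3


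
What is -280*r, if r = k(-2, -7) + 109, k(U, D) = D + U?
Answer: -28000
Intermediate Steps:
r = 100 (r = (-7 - 2) + 109 = -9 + 109 = 100)
-280*r = -280*100 = -28000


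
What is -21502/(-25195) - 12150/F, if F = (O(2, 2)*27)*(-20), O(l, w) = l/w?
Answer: 1176779/50390 ≈ 23.353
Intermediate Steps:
F = -540 (F = ((2/2)*27)*(-20) = ((2*(½))*27)*(-20) = (1*27)*(-20) = 27*(-20) = -540)
-21502/(-25195) - 12150/F = -21502/(-25195) - 12150/(-540) = -21502*(-1/25195) - 12150*(-1/540) = 21502/25195 + 45/2 = 1176779/50390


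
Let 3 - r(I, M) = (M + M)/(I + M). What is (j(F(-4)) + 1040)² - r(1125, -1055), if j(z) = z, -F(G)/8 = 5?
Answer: 6999768/7 ≈ 9.9997e+5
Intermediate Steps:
F(G) = -40 (F(G) = -8*5 = -40)
r(I, M) = 3 - 2*M/(I + M) (r(I, M) = 3 - (M + M)/(I + M) = 3 - 2*M/(I + M))
(j(F(-4)) + 1040)² - r(1125, -1055) = (-40 + 1040)² - (-1055 + 3*1125)/(1125 - 1055) = 1000² - (-1055 + 3375)/70 = 1000000 - 2320/70 = 1000000 - 1*232/7 = 1000000 - 232/7 = 6999768/7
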